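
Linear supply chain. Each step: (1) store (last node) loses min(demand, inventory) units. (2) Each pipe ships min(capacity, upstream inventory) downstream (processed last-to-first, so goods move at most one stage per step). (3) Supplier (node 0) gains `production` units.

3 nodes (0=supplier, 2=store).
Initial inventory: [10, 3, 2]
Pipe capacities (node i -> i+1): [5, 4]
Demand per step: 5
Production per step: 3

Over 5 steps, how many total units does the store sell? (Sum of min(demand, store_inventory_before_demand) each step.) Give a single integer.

Step 1: sold=2 (running total=2) -> [8 5 3]
Step 2: sold=3 (running total=5) -> [6 6 4]
Step 3: sold=4 (running total=9) -> [4 7 4]
Step 4: sold=4 (running total=13) -> [3 7 4]
Step 5: sold=4 (running total=17) -> [3 6 4]

Answer: 17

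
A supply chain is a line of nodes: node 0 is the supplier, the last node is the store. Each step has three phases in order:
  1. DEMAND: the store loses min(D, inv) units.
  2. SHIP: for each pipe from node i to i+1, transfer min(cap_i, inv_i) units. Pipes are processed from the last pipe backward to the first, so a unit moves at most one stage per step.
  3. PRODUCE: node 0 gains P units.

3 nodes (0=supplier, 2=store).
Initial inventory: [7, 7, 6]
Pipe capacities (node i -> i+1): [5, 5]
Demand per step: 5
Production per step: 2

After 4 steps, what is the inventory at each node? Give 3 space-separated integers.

Step 1: demand=5,sold=5 ship[1->2]=5 ship[0->1]=5 prod=2 -> inv=[4 7 6]
Step 2: demand=5,sold=5 ship[1->2]=5 ship[0->1]=4 prod=2 -> inv=[2 6 6]
Step 3: demand=5,sold=5 ship[1->2]=5 ship[0->1]=2 prod=2 -> inv=[2 3 6]
Step 4: demand=5,sold=5 ship[1->2]=3 ship[0->1]=2 prod=2 -> inv=[2 2 4]

2 2 4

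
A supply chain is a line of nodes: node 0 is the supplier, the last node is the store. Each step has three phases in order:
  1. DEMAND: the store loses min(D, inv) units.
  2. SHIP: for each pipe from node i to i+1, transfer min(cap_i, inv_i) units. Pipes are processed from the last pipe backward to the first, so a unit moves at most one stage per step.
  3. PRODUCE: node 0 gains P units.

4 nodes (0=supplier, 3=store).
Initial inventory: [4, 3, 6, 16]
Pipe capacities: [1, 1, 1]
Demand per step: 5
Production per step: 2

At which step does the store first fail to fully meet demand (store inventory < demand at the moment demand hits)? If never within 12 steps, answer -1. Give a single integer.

Step 1: demand=5,sold=5 ship[2->3]=1 ship[1->2]=1 ship[0->1]=1 prod=2 -> [5 3 6 12]
Step 2: demand=5,sold=5 ship[2->3]=1 ship[1->2]=1 ship[0->1]=1 prod=2 -> [6 3 6 8]
Step 3: demand=5,sold=5 ship[2->3]=1 ship[1->2]=1 ship[0->1]=1 prod=2 -> [7 3 6 4]
Step 4: demand=5,sold=4 ship[2->3]=1 ship[1->2]=1 ship[0->1]=1 prod=2 -> [8 3 6 1]
Step 5: demand=5,sold=1 ship[2->3]=1 ship[1->2]=1 ship[0->1]=1 prod=2 -> [9 3 6 1]
Step 6: demand=5,sold=1 ship[2->3]=1 ship[1->2]=1 ship[0->1]=1 prod=2 -> [10 3 6 1]
Step 7: demand=5,sold=1 ship[2->3]=1 ship[1->2]=1 ship[0->1]=1 prod=2 -> [11 3 6 1]
Step 8: demand=5,sold=1 ship[2->3]=1 ship[1->2]=1 ship[0->1]=1 prod=2 -> [12 3 6 1]
Step 9: demand=5,sold=1 ship[2->3]=1 ship[1->2]=1 ship[0->1]=1 prod=2 -> [13 3 6 1]
Step 10: demand=5,sold=1 ship[2->3]=1 ship[1->2]=1 ship[0->1]=1 prod=2 -> [14 3 6 1]
Step 11: demand=5,sold=1 ship[2->3]=1 ship[1->2]=1 ship[0->1]=1 prod=2 -> [15 3 6 1]
Step 12: demand=5,sold=1 ship[2->3]=1 ship[1->2]=1 ship[0->1]=1 prod=2 -> [16 3 6 1]
First stockout at step 4

4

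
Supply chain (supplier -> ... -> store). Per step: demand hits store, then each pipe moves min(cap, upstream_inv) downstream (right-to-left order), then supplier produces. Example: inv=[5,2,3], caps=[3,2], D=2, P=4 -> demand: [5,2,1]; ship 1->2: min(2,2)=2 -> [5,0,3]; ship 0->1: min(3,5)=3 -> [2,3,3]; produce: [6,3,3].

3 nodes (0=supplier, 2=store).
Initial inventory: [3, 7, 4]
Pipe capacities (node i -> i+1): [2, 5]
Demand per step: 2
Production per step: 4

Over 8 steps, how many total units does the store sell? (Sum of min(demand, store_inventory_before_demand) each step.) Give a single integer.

Step 1: sold=2 (running total=2) -> [5 4 7]
Step 2: sold=2 (running total=4) -> [7 2 9]
Step 3: sold=2 (running total=6) -> [9 2 9]
Step 4: sold=2 (running total=8) -> [11 2 9]
Step 5: sold=2 (running total=10) -> [13 2 9]
Step 6: sold=2 (running total=12) -> [15 2 9]
Step 7: sold=2 (running total=14) -> [17 2 9]
Step 8: sold=2 (running total=16) -> [19 2 9]

Answer: 16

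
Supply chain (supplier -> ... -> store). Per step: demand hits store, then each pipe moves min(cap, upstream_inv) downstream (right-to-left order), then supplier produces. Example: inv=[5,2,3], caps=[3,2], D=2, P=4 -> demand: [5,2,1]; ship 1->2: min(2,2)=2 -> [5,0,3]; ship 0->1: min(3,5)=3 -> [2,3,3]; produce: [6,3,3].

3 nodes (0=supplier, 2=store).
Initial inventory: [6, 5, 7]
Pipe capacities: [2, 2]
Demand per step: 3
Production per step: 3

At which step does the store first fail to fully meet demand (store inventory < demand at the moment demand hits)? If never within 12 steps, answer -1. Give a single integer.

Step 1: demand=3,sold=3 ship[1->2]=2 ship[0->1]=2 prod=3 -> [7 5 6]
Step 2: demand=3,sold=3 ship[1->2]=2 ship[0->1]=2 prod=3 -> [8 5 5]
Step 3: demand=3,sold=3 ship[1->2]=2 ship[0->1]=2 prod=3 -> [9 5 4]
Step 4: demand=3,sold=3 ship[1->2]=2 ship[0->1]=2 prod=3 -> [10 5 3]
Step 5: demand=3,sold=3 ship[1->2]=2 ship[0->1]=2 prod=3 -> [11 5 2]
Step 6: demand=3,sold=2 ship[1->2]=2 ship[0->1]=2 prod=3 -> [12 5 2]
Step 7: demand=3,sold=2 ship[1->2]=2 ship[0->1]=2 prod=3 -> [13 5 2]
Step 8: demand=3,sold=2 ship[1->2]=2 ship[0->1]=2 prod=3 -> [14 5 2]
Step 9: demand=3,sold=2 ship[1->2]=2 ship[0->1]=2 prod=3 -> [15 5 2]
Step 10: demand=3,sold=2 ship[1->2]=2 ship[0->1]=2 prod=3 -> [16 5 2]
Step 11: demand=3,sold=2 ship[1->2]=2 ship[0->1]=2 prod=3 -> [17 5 2]
Step 12: demand=3,sold=2 ship[1->2]=2 ship[0->1]=2 prod=3 -> [18 5 2]
First stockout at step 6

6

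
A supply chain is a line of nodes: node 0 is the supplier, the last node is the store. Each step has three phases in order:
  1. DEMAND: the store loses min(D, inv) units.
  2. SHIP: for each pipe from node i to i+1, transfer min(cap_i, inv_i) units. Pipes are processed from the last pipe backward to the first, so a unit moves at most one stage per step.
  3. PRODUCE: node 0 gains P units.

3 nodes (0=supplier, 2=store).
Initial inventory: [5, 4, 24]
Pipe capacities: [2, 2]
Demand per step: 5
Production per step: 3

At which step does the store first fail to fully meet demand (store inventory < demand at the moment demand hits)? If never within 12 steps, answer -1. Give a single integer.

Step 1: demand=5,sold=5 ship[1->2]=2 ship[0->1]=2 prod=3 -> [6 4 21]
Step 2: demand=5,sold=5 ship[1->2]=2 ship[0->1]=2 prod=3 -> [7 4 18]
Step 3: demand=5,sold=5 ship[1->2]=2 ship[0->1]=2 prod=3 -> [8 4 15]
Step 4: demand=5,sold=5 ship[1->2]=2 ship[0->1]=2 prod=3 -> [9 4 12]
Step 5: demand=5,sold=5 ship[1->2]=2 ship[0->1]=2 prod=3 -> [10 4 9]
Step 6: demand=5,sold=5 ship[1->2]=2 ship[0->1]=2 prod=3 -> [11 4 6]
Step 7: demand=5,sold=5 ship[1->2]=2 ship[0->1]=2 prod=3 -> [12 4 3]
Step 8: demand=5,sold=3 ship[1->2]=2 ship[0->1]=2 prod=3 -> [13 4 2]
Step 9: demand=5,sold=2 ship[1->2]=2 ship[0->1]=2 prod=3 -> [14 4 2]
Step 10: demand=5,sold=2 ship[1->2]=2 ship[0->1]=2 prod=3 -> [15 4 2]
Step 11: demand=5,sold=2 ship[1->2]=2 ship[0->1]=2 prod=3 -> [16 4 2]
Step 12: demand=5,sold=2 ship[1->2]=2 ship[0->1]=2 prod=3 -> [17 4 2]
First stockout at step 8

8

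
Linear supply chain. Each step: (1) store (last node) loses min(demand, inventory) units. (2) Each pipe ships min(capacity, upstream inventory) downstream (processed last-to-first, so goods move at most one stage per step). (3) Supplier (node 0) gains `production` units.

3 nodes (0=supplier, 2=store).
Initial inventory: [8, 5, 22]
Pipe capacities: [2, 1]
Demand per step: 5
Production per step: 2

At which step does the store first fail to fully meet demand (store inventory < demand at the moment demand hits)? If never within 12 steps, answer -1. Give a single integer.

Step 1: demand=5,sold=5 ship[1->2]=1 ship[0->1]=2 prod=2 -> [8 6 18]
Step 2: demand=5,sold=5 ship[1->2]=1 ship[0->1]=2 prod=2 -> [8 7 14]
Step 3: demand=5,sold=5 ship[1->2]=1 ship[0->1]=2 prod=2 -> [8 8 10]
Step 4: demand=5,sold=5 ship[1->2]=1 ship[0->1]=2 prod=2 -> [8 9 6]
Step 5: demand=5,sold=5 ship[1->2]=1 ship[0->1]=2 prod=2 -> [8 10 2]
Step 6: demand=5,sold=2 ship[1->2]=1 ship[0->1]=2 prod=2 -> [8 11 1]
Step 7: demand=5,sold=1 ship[1->2]=1 ship[0->1]=2 prod=2 -> [8 12 1]
Step 8: demand=5,sold=1 ship[1->2]=1 ship[0->1]=2 prod=2 -> [8 13 1]
Step 9: demand=5,sold=1 ship[1->2]=1 ship[0->1]=2 prod=2 -> [8 14 1]
Step 10: demand=5,sold=1 ship[1->2]=1 ship[0->1]=2 prod=2 -> [8 15 1]
Step 11: demand=5,sold=1 ship[1->2]=1 ship[0->1]=2 prod=2 -> [8 16 1]
Step 12: demand=5,sold=1 ship[1->2]=1 ship[0->1]=2 prod=2 -> [8 17 1]
First stockout at step 6

6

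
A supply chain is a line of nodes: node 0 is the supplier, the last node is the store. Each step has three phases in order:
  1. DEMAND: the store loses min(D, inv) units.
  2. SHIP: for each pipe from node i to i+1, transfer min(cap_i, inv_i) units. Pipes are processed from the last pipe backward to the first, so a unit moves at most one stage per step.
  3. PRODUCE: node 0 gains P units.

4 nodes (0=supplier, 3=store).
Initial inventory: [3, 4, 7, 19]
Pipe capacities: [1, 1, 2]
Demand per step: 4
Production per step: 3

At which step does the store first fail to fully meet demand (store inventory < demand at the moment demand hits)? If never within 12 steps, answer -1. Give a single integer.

Step 1: demand=4,sold=4 ship[2->3]=2 ship[1->2]=1 ship[0->1]=1 prod=3 -> [5 4 6 17]
Step 2: demand=4,sold=4 ship[2->3]=2 ship[1->2]=1 ship[0->1]=1 prod=3 -> [7 4 5 15]
Step 3: demand=4,sold=4 ship[2->3]=2 ship[1->2]=1 ship[0->1]=1 prod=3 -> [9 4 4 13]
Step 4: demand=4,sold=4 ship[2->3]=2 ship[1->2]=1 ship[0->1]=1 prod=3 -> [11 4 3 11]
Step 5: demand=4,sold=4 ship[2->3]=2 ship[1->2]=1 ship[0->1]=1 prod=3 -> [13 4 2 9]
Step 6: demand=4,sold=4 ship[2->3]=2 ship[1->2]=1 ship[0->1]=1 prod=3 -> [15 4 1 7]
Step 7: demand=4,sold=4 ship[2->3]=1 ship[1->2]=1 ship[0->1]=1 prod=3 -> [17 4 1 4]
Step 8: demand=4,sold=4 ship[2->3]=1 ship[1->2]=1 ship[0->1]=1 prod=3 -> [19 4 1 1]
Step 9: demand=4,sold=1 ship[2->3]=1 ship[1->2]=1 ship[0->1]=1 prod=3 -> [21 4 1 1]
Step 10: demand=4,sold=1 ship[2->3]=1 ship[1->2]=1 ship[0->1]=1 prod=3 -> [23 4 1 1]
Step 11: demand=4,sold=1 ship[2->3]=1 ship[1->2]=1 ship[0->1]=1 prod=3 -> [25 4 1 1]
Step 12: demand=4,sold=1 ship[2->3]=1 ship[1->2]=1 ship[0->1]=1 prod=3 -> [27 4 1 1]
First stockout at step 9

9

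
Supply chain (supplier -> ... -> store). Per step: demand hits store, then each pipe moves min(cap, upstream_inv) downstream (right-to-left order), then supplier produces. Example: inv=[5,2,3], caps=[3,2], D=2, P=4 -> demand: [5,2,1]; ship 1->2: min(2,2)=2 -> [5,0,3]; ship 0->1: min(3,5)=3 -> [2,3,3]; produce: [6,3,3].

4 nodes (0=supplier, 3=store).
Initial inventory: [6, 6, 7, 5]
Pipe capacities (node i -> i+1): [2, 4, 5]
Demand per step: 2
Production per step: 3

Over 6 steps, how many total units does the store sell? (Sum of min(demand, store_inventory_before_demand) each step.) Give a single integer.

Answer: 12

Derivation:
Step 1: sold=2 (running total=2) -> [7 4 6 8]
Step 2: sold=2 (running total=4) -> [8 2 5 11]
Step 3: sold=2 (running total=6) -> [9 2 2 14]
Step 4: sold=2 (running total=8) -> [10 2 2 14]
Step 5: sold=2 (running total=10) -> [11 2 2 14]
Step 6: sold=2 (running total=12) -> [12 2 2 14]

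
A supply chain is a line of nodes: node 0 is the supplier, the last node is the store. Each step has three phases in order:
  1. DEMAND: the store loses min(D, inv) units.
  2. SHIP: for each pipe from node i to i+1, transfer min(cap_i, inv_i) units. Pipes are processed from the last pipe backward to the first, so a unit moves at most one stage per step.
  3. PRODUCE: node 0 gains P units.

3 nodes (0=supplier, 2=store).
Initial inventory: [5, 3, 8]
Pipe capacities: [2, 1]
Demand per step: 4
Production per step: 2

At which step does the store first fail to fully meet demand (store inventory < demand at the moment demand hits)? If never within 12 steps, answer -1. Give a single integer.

Step 1: demand=4,sold=4 ship[1->2]=1 ship[0->1]=2 prod=2 -> [5 4 5]
Step 2: demand=4,sold=4 ship[1->2]=1 ship[0->1]=2 prod=2 -> [5 5 2]
Step 3: demand=4,sold=2 ship[1->2]=1 ship[0->1]=2 prod=2 -> [5 6 1]
Step 4: demand=4,sold=1 ship[1->2]=1 ship[0->1]=2 prod=2 -> [5 7 1]
Step 5: demand=4,sold=1 ship[1->2]=1 ship[0->1]=2 prod=2 -> [5 8 1]
Step 6: demand=4,sold=1 ship[1->2]=1 ship[0->1]=2 prod=2 -> [5 9 1]
Step 7: demand=4,sold=1 ship[1->2]=1 ship[0->1]=2 prod=2 -> [5 10 1]
Step 8: demand=4,sold=1 ship[1->2]=1 ship[0->1]=2 prod=2 -> [5 11 1]
Step 9: demand=4,sold=1 ship[1->2]=1 ship[0->1]=2 prod=2 -> [5 12 1]
Step 10: demand=4,sold=1 ship[1->2]=1 ship[0->1]=2 prod=2 -> [5 13 1]
Step 11: demand=4,sold=1 ship[1->2]=1 ship[0->1]=2 prod=2 -> [5 14 1]
Step 12: demand=4,sold=1 ship[1->2]=1 ship[0->1]=2 prod=2 -> [5 15 1]
First stockout at step 3

3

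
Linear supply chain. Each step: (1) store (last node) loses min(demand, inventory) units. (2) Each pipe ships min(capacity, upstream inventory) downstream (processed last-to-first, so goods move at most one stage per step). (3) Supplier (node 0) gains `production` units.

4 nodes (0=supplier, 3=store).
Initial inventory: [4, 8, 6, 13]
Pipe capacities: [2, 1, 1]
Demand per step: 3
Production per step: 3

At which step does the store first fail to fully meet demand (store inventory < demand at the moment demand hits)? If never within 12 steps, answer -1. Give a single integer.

Step 1: demand=3,sold=3 ship[2->3]=1 ship[1->2]=1 ship[0->1]=2 prod=3 -> [5 9 6 11]
Step 2: demand=3,sold=3 ship[2->3]=1 ship[1->2]=1 ship[0->1]=2 prod=3 -> [6 10 6 9]
Step 3: demand=3,sold=3 ship[2->3]=1 ship[1->2]=1 ship[0->1]=2 prod=3 -> [7 11 6 7]
Step 4: demand=3,sold=3 ship[2->3]=1 ship[1->2]=1 ship[0->1]=2 prod=3 -> [8 12 6 5]
Step 5: demand=3,sold=3 ship[2->3]=1 ship[1->2]=1 ship[0->1]=2 prod=3 -> [9 13 6 3]
Step 6: demand=3,sold=3 ship[2->3]=1 ship[1->2]=1 ship[0->1]=2 prod=3 -> [10 14 6 1]
Step 7: demand=3,sold=1 ship[2->3]=1 ship[1->2]=1 ship[0->1]=2 prod=3 -> [11 15 6 1]
Step 8: demand=3,sold=1 ship[2->3]=1 ship[1->2]=1 ship[0->1]=2 prod=3 -> [12 16 6 1]
Step 9: demand=3,sold=1 ship[2->3]=1 ship[1->2]=1 ship[0->1]=2 prod=3 -> [13 17 6 1]
Step 10: demand=3,sold=1 ship[2->3]=1 ship[1->2]=1 ship[0->1]=2 prod=3 -> [14 18 6 1]
Step 11: demand=3,sold=1 ship[2->3]=1 ship[1->2]=1 ship[0->1]=2 prod=3 -> [15 19 6 1]
Step 12: demand=3,sold=1 ship[2->3]=1 ship[1->2]=1 ship[0->1]=2 prod=3 -> [16 20 6 1]
First stockout at step 7

7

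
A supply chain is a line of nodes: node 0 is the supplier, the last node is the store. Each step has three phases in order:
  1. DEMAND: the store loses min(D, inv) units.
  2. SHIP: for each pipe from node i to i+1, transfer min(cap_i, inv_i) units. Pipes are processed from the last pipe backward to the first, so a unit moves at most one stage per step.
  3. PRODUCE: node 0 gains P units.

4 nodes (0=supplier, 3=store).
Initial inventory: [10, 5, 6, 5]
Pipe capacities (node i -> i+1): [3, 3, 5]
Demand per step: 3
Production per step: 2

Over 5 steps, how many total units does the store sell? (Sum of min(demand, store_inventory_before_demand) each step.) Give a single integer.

Answer: 15

Derivation:
Step 1: sold=3 (running total=3) -> [9 5 4 7]
Step 2: sold=3 (running total=6) -> [8 5 3 8]
Step 3: sold=3 (running total=9) -> [7 5 3 8]
Step 4: sold=3 (running total=12) -> [6 5 3 8]
Step 5: sold=3 (running total=15) -> [5 5 3 8]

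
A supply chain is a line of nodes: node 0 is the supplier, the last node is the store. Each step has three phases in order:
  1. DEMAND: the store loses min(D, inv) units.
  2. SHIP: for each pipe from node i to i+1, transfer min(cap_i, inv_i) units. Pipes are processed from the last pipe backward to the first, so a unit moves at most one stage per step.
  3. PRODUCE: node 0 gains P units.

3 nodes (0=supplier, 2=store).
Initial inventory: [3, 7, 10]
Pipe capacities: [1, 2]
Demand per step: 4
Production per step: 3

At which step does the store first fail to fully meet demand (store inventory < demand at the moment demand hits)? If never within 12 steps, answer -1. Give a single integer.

Step 1: demand=4,sold=4 ship[1->2]=2 ship[0->1]=1 prod=3 -> [5 6 8]
Step 2: demand=4,sold=4 ship[1->2]=2 ship[0->1]=1 prod=3 -> [7 5 6]
Step 3: demand=4,sold=4 ship[1->2]=2 ship[0->1]=1 prod=3 -> [9 4 4]
Step 4: demand=4,sold=4 ship[1->2]=2 ship[0->1]=1 prod=3 -> [11 3 2]
Step 5: demand=4,sold=2 ship[1->2]=2 ship[0->1]=1 prod=3 -> [13 2 2]
Step 6: demand=4,sold=2 ship[1->2]=2 ship[0->1]=1 prod=3 -> [15 1 2]
Step 7: demand=4,sold=2 ship[1->2]=1 ship[0->1]=1 prod=3 -> [17 1 1]
Step 8: demand=4,sold=1 ship[1->2]=1 ship[0->1]=1 prod=3 -> [19 1 1]
Step 9: demand=4,sold=1 ship[1->2]=1 ship[0->1]=1 prod=3 -> [21 1 1]
Step 10: demand=4,sold=1 ship[1->2]=1 ship[0->1]=1 prod=3 -> [23 1 1]
Step 11: demand=4,sold=1 ship[1->2]=1 ship[0->1]=1 prod=3 -> [25 1 1]
Step 12: demand=4,sold=1 ship[1->2]=1 ship[0->1]=1 prod=3 -> [27 1 1]
First stockout at step 5

5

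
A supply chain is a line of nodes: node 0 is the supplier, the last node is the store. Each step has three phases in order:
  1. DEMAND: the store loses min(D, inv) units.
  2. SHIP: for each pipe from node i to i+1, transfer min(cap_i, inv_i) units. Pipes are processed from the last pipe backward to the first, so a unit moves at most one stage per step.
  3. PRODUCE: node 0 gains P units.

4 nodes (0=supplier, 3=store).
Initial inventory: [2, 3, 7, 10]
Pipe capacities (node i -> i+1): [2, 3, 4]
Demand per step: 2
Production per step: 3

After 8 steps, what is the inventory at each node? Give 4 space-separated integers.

Step 1: demand=2,sold=2 ship[2->3]=4 ship[1->2]=3 ship[0->1]=2 prod=3 -> inv=[3 2 6 12]
Step 2: demand=2,sold=2 ship[2->3]=4 ship[1->2]=2 ship[0->1]=2 prod=3 -> inv=[4 2 4 14]
Step 3: demand=2,sold=2 ship[2->3]=4 ship[1->2]=2 ship[0->1]=2 prod=3 -> inv=[5 2 2 16]
Step 4: demand=2,sold=2 ship[2->3]=2 ship[1->2]=2 ship[0->1]=2 prod=3 -> inv=[6 2 2 16]
Step 5: demand=2,sold=2 ship[2->3]=2 ship[1->2]=2 ship[0->1]=2 prod=3 -> inv=[7 2 2 16]
Step 6: demand=2,sold=2 ship[2->3]=2 ship[1->2]=2 ship[0->1]=2 prod=3 -> inv=[8 2 2 16]
Step 7: demand=2,sold=2 ship[2->3]=2 ship[1->2]=2 ship[0->1]=2 prod=3 -> inv=[9 2 2 16]
Step 8: demand=2,sold=2 ship[2->3]=2 ship[1->2]=2 ship[0->1]=2 prod=3 -> inv=[10 2 2 16]

10 2 2 16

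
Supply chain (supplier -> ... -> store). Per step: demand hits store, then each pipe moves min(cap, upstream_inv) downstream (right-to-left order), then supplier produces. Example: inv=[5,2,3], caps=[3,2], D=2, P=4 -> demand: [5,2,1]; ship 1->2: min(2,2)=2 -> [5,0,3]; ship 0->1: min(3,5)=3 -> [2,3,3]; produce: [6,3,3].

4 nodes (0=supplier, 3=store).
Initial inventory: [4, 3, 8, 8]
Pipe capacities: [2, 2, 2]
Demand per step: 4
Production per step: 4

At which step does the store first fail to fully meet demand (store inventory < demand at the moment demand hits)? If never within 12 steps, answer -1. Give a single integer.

Step 1: demand=4,sold=4 ship[2->3]=2 ship[1->2]=2 ship[0->1]=2 prod=4 -> [6 3 8 6]
Step 2: demand=4,sold=4 ship[2->3]=2 ship[1->2]=2 ship[0->1]=2 prod=4 -> [8 3 8 4]
Step 3: demand=4,sold=4 ship[2->3]=2 ship[1->2]=2 ship[0->1]=2 prod=4 -> [10 3 8 2]
Step 4: demand=4,sold=2 ship[2->3]=2 ship[1->2]=2 ship[0->1]=2 prod=4 -> [12 3 8 2]
Step 5: demand=4,sold=2 ship[2->3]=2 ship[1->2]=2 ship[0->1]=2 prod=4 -> [14 3 8 2]
Step 6: demand=4,sold=2 ship[2->3]=2 ship[1->2]=2 ship[0->1]=2 prod=4 -> [16 3 8 2]
Step 7: demand=4,sold=2 ship[2->3]=2 ship[1->2]=2 ship[0->1]=2 prod=4 -> [18 3 8 2]
Step 8: demand=4,sold=2 ship[2->3]=2 ship[1->2]=2 ship[0->1]=2 prod=4 -> [20 3 8 2]
Step 9: demand=4,sold=2 ship[2->3]=2 ship[1->2]=2 ship[0->1]=2 prod=4 -> [22 3 8 2]
Step 10: demand=4,sold=2 ship[2->3]=2 ship[1->2]=2 ship[0->1]=2 prod=4 -> [24 3 8 2]
Step 11: demand=4,sold=2 ship[2->3]=2 ship[1->2]=2 ship[0->1]=2 prod=4 -> [26 3 8 2]
Step 12: demand=4,sold=2 ship[2->3]=2 ship[1->2]=2 ship[0->1]=2 prod=4 -> [28 3 8 2]
First stockout at step 4

4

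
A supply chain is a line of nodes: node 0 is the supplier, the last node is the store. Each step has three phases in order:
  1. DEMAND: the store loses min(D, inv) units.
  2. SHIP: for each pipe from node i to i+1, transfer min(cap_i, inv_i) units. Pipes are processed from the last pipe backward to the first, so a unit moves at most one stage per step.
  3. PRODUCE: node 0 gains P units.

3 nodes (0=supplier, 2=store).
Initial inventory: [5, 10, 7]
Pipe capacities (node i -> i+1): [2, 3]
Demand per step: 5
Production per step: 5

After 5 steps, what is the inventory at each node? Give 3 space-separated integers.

Step 1: demand=5,sold=5 ship[1->2]=3 ship[0->1]=2 prod=5 -> inv=[8 9 5]
Step 2: demand=5,sold=5 ship[1->2]=3 ship[0->1]=2 prod=5 -> inv=[11 8 3]
Step 3: demand=5,sold=3 ship[1->2]=3 ship[0->1]=2 prod=5 -> inv=[14 7 3]
Step 4: demand=5,sold=3 ship[1->2]=3 ship[0->1]=2 prod=5 -> inv=[17 6 3]
Step 5: demand=5,sold=3 ship[1->2]=3 ship[0->1]=2 prod=5 -> inv=[20 5 3]

20 5 3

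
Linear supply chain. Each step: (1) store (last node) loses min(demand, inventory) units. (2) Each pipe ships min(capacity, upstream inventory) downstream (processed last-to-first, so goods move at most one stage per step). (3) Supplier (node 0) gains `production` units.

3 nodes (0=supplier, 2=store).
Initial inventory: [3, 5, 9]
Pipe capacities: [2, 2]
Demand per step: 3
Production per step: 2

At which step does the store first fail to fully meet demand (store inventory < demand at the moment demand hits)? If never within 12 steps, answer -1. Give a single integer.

Step 1: demand=3,sold=3 ship[1->2]=2 ship[0->1]=2 prod=2 -> [3 5 8]
Step 2: demand=3,sold=3 ship[1->2]=2 ship[0->1]=2 prod=2 -> [3 5 7]
Step 3: demand=3,sold=3 ship[1->2]=2 ship[0->1]=2 prod=2 -> [3 5 6]
Step 4: demand=3,sold=3 ship[1->2]=2 ship[0->1]=2 prod=2 -> [3 5 5]
Step 5: demand=3,sold=3 ship[1->2]=2 ship[0->1]=2 prod=2 -> [3 5 4]
Step 6: demand=3,sold=3 ship[1->2]=2 ship[0->1]=2 prod=2 -> [3 5 3]
Step 7: demand=3,sold=3 ship[1->2]=2 ship[0->1]=2 prod=2 -> [3 5 2]
Step 8: demand=3,sold=2 ship[1->2]=2 ship[0->1]=2 prod=2 -> [3 5 2]
Step 9: demand=3,sold=2 ship[1->2]=2 ship[0->1]=2 prod=2 -> [3 5 2]
Step 10: demand=3,sold=2 ship[1->2]=2 ship[0->1]=2 prod=2 -> [3 5 2]
Step 11: demand=3,sold=2 ship[1->2]=2 ship[0->1]=2 prod=2 -> [3 5 2]
Step 12: demand=3,sold=2 ship[1->2]=2 ship[0->1]=2 prod=2 -> [3 5 2]
First stockout at step 8

8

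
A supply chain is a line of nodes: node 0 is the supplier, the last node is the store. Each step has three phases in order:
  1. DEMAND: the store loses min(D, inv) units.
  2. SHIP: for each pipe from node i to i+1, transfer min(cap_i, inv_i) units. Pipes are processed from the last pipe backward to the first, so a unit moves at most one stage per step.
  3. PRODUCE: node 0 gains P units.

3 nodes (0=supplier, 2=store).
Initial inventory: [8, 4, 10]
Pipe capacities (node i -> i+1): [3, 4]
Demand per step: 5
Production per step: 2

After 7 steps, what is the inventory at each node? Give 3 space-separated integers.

Step 1: demand=5,sold=5 ship[1->2]=4 ship[0->1]=3 prod=2 -> inv=[7 3 9]
Step 2: demand=5,sold=5 ship[1->2]=3 ship[0->1]=3 prod=2 -> inv=[6 3 7]
Step 3: demand=5,sold=5 ship[1->2]=3 ship[0->1]=3 prod=2 -> inv=[5 3 5]
Step 4: demand=5,sold=5 ship[1->2]=3 ship[0->1]=3 prod=2 -> inv=[4 3 3]
Step 5: demand=5,sold=3 ship[1->2]=3 ship[0->1]=3 prod=2 -> inv=[3 3 3]
Step 6: demand=5,sold=3 ship[1->2]=3 ship[0->1]=3 prod=2 -> inv=[2 3 3]
Step 7: demand=5,sold=3 ship[1->2]=3 ship[0->1]=2 prod=2 -> inv=[2 2 3]

2 2 3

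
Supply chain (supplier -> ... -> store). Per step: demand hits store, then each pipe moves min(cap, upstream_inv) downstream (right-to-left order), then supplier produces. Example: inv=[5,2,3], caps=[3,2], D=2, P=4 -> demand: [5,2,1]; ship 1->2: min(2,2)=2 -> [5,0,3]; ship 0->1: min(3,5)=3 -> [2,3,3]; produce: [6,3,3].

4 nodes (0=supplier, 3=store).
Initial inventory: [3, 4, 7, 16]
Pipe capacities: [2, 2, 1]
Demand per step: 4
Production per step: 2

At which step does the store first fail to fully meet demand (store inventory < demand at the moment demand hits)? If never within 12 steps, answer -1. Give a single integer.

Step 1: demand=4,sold=4 ship[2->3]=1 ship[1->2]=2 ship[0->1]=2 prod=2 -> [3 4 8 13]
Step 2: demand=4,sold=4 ship[2->3]=1 ship[1->2]=2 ship[0->1]=2 prod=2 -> [3 4 9 10]
Step 3: demand=4,sold=4 ship[2->3]=1 ship[1->2]=2 ship[0->1]=2 prod=2 -> [3 4 10 7]
Step 4: demand=4,sold=4 ship[2->3]=1 ship[1->2]=2 ship[0->1]=2 prod=2 -> [3 4 11 4]
Step 5: demand=4,sold=4 ship[2->3]=1 ship[1->2]=2 ship[0->1]=2 prod=2 -> [3 4 12 1]
Step 6: demand=4,sold=1 ship[2->3]=1 ship[1->2]=2 ship[0->1]=2 prod=2 -> [3 4 13 1]
Step 7: demand=4,sold=1 ship[2->3]=1 ship[1->2]=2 ship[0->1]=2 prod=2 -> [3 4 14 1]
Step 8: demand=4,sold=1 ship[2->3]=1 ship[1->2]=2 ship[0->1]=2 prod=2 -> [3 4 15 1]
Step 9: demand=4,sold=1 ship[2->3]=1 ship[1->2]=2 ship[0->1]=2 prod=2 -> [3 4 16 1]
Step 10: demand=4,sold=1 ship[2->3]=1 ship[1->2]=2 ship[0->1]=2 prod=2 -> [3 4 17 1]
Step 11: demand=4,sold=1 ship[2->3]=1 ship[1->2]=2 ship[0->1]=2 prod=2 -> [3 4 18 1]
Step 12: demand=4,sold=1 ship[2->3]=1 ship[1->2]=2 ship[0->1]=2 prod=2 -> [3 4 19 1]
First stockout at step 6

6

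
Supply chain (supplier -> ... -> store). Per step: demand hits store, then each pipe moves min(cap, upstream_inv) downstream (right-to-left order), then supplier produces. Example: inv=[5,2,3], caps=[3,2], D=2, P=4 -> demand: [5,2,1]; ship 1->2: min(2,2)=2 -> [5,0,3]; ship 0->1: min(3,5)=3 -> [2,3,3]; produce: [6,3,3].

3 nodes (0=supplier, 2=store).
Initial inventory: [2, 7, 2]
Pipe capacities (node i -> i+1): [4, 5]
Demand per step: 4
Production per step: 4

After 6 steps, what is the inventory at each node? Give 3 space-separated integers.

Step 1: demand=4,sold=2 ship[1->2]=5 ship[0->1]=2 prod=4 -> inv=[4 4 5]
Step 2: demand=4,sold=4 ship[1->2]=4 ship[0->1]=4 prod=4 -> inv=[4 4 5]
Step 3: demand=4,sold=4 ship[1->2]=4 ship[0->1]=4 prod=4 -> inv=[4 4 5]
Step 4: demand=4,sold=4 ship[1->2]=4 ship[0->1]=4 prod=4 -> inv=[4 4 5]
Step 5: demand=4,sold=4 ship[1->2]=4 ship[0->1]=4 prod=4 -> inv=[4 4 5]
Step 6: demand=4,sold=4 ship[1->2]=4 ship[0->1]=4 prod=4 -> inv=[4 4 5]

4 4 5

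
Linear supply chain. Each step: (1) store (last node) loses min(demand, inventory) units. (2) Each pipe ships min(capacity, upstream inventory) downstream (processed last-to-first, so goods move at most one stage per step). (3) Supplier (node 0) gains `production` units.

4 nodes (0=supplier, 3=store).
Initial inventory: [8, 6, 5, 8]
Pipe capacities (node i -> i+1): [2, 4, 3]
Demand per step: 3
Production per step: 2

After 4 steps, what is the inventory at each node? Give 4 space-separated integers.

Step 1: demand=3,sold=3 ship[2->3]=3 ship[1->2]=4 ship[0->1]=2 prod=2 -> inv=[8 4 6 8]
Step 2: demand=3,sold=3 ship[2->3]=3 ship[1->2]=4 ship[0->1]=2 prod=2 -> inv=[8 2 7 8]
Step 3: demand=3,sold=3 ship[2->3]=3 ship[1->2]=2 ship[0->1]=2 prod=2 -> inv=[8 2 6 8]
Step 4: demand=3,sold=3 ship[2->3]=3 ship[1->2]=2 ship[0->1]=2 prod=2 -> inv=[8 2 5 8]

8 2 5 8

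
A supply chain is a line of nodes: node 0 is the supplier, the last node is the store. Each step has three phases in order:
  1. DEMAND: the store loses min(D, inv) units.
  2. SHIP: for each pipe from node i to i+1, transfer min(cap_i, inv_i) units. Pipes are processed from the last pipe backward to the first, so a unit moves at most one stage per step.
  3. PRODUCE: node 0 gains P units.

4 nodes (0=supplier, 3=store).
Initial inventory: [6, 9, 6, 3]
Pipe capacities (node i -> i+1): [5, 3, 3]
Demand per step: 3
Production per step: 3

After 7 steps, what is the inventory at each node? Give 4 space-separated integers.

Step 1: demand=3,sold=3 ship[2->3]=3 ship[1->2]=3 ship[0->1]=5 prod=3 -> inv=[4 11 6 3]
Step 2: demand=3,sold=3 ship[2->3]=3 ship[1->2]=3 ship[0->1]=4 prod=3 -> inv=[3 12 6 3]
Step 3: demand=3,sold=3 ship[2->3]=3 ship[1->2]=3 ship[0->1]=3 prod=3 -> inv=[3 12 6 3]
Step 4: demand=3,sold=3 ship[2->3]=3 ship[1->2]=3 ship[0->1]=3 prod=3 -> inv=[3 12 6 3]
Step 5: demand=3,sold=3 ship[2->3]=3 ship[1->2]=3 ship[0->1]=3 prod=3 -> inv=[3 12 6 3]
Step 6: demand=3,sold=3 ship[2->3]=3 ship[1->2]=3 ship[0->1]=3 prod=3 -> inv=[3 12 6 3]
Step 7: demand=3,sold=3 ship[2->3]=3 ship[1->2]=3 ship[0->1]=3 prod=3 -> inv=[3 12 6 3]

3 12 6 3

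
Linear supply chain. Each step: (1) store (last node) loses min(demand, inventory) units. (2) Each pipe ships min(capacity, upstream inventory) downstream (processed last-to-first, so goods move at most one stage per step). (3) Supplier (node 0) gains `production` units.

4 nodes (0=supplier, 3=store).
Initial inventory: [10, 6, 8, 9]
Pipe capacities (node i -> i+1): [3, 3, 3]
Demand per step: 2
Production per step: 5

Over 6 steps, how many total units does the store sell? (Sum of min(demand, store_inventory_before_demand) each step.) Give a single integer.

Step 1: sold=2 (running total=2) -> [12 6 8 10]
Step 2: sold=2 (running total=4) -> [14 6 8 11]
Step 3: sold=2 (running total=6) -> [16 6 8 12]
Step 4: sold=2 (running total=8) -> [18 6 8 13]
Step 5: sold=2 (running total=10) -> [20 6 8 14]
Step 6: sold=2 (running total=12) -> [22 6 8 15]

Answer: 12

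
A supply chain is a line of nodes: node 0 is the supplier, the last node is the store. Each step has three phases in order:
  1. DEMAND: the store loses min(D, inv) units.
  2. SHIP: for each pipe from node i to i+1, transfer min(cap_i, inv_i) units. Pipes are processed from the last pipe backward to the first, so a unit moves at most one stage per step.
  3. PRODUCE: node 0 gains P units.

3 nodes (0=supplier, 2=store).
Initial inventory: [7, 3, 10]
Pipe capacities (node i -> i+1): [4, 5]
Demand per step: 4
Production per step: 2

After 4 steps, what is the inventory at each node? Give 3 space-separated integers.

Step 1: demand=4,sold=4 ship[1->2]=3 ship[0->1]=4 prod=2 -> inv=[5 4 9]
Step 2: demand=4,sold=4 ship[1->2]=4 ship[0->1]=4 prod=2 -> inv=[3 4 9]
Step 3: demand=4,sold=4 ship[1->2]=4 ship[0->1]=3 prod=2 -> inv=[2 3 9]
Step 4: demand=4,sold=4 ship[1->2]=3 ship[0->1]=2 prod=2 -> inv=[2 2 8]

2 2 8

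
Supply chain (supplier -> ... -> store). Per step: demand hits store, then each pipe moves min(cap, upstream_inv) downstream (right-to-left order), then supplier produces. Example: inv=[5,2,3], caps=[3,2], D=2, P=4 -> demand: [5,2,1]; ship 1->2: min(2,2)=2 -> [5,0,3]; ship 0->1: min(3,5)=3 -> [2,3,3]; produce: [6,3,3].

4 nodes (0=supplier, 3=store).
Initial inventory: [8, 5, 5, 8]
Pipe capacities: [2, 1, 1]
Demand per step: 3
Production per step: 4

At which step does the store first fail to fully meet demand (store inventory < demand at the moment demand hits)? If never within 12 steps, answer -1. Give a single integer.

Step 1: demand=3,sold=3 ship[2->3]=1 ship[1->2]=1 ship[0->1]=2 prod=4 -> [10 6 5 6]
Step 2: demand=3,sold=3 ship[2->3]=1 ship[1->2]=1 ship[0->1]=2 prod=4 -> [12 7 5 4]
Step 3: demand=3,sold=3 ship[2->3]=1 ship[1->2]=1 ship[0->1]=2 prod=4 -> [14 8 5 2]
Step 4: demand=3,sold=2 ship[2->3]=1 ship[1->2]=1 ship[0->1]=2 prod=4 -> [16 9 5 1]
Step 5: demand=3,sold=1 ship[2->3]=1 ship[1->2]=1 ship[0->1]=2 prod=4 -> [18 10 5 1]
Step 6: demand=3,sold=1 ship[2->3]=1 ship[1->2]=1 ship[0->1]=2 prod=4 -> [20 11 5 1]
Step 7: demand=3,sold=1 ship[2->3]=1 ship[1->2]=1 ship[0->1]=2 prod=4 -> [22 12 5 1]
Step 8: demand=3,sold=1 ship[2->3]=1 ship[1->2]=1 ship[0->1]=2 prod=4 -> [24 13 5 1]
Step 9: demand=3,sold=1 ship[2->3]=1 ship[1->2]=1 ship[0->1]=2 prod=4 -> [26 14 5 1]
Step 10: demand=3,sold=1 ship[2->3]=1 ship[1->2]=1 ship[0->1]=2 prod=4 -> [28 15 5 1]
Step 11: demand=3,sold=1 ship[2->3]=1 ship[1->2]=1 ship[0->1]=2 prod=4 -> [30 16 5 1]
Step 12: demand=3,sold=1 ship[2->3]=1 ship[1->2]=1 ship[0->1]=2 prod=4 -> [32 17 5 1]
First stockout at step 4

4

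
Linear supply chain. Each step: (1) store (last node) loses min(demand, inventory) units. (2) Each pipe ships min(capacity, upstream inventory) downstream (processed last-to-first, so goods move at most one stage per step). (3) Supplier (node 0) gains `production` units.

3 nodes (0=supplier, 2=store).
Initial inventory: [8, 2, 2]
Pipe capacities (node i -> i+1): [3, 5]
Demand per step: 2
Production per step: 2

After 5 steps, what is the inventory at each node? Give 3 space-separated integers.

Step 1: demand=2,sold=2 ship[1->2]=2 ship[0->1]=3 prod=2 -> inv=[7 3 2]
Step 2: demand=2,sold=2 ship[1->2]=3 ship[0->1]=3 prod=2 -> inv=[6 3 3]
Step 3: demand=2,sold=2 ship[1->2]=3 ship[0->1]=3 prod=2 -> inv=[5 3 4]
Step 4: demand=2,sold=2 ship[1->2]=3 ship[0->1]=3 prod=2 -> inv=[4 3 5]
Step 5: demand=2,sold=2 ship[1->2]=3 ship[0->1]=3 prod=2 -> inv=[3 3 6]

3 3 6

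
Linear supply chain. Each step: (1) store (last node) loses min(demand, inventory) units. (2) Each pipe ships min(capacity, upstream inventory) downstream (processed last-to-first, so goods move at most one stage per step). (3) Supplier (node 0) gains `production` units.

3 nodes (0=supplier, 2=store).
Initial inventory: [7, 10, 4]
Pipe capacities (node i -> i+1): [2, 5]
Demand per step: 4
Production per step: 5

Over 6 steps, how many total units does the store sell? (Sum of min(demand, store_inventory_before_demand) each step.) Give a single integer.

Answer: 22

Derivation:
Step 1: sold=4 (running total=4) -> [10 7 5]
Step 2: sold=4 (running total=8) -> [13 4 6]
Step 3: sold=4 (running total=12) -> [16 2 6]
Step 4: sold=4 (running total=16) -> [19 2 4]
Step 5: sold=4 (running total=20) -> [22 2 2]
Step 6: sold=2 (running total=22) -> [25 2 2]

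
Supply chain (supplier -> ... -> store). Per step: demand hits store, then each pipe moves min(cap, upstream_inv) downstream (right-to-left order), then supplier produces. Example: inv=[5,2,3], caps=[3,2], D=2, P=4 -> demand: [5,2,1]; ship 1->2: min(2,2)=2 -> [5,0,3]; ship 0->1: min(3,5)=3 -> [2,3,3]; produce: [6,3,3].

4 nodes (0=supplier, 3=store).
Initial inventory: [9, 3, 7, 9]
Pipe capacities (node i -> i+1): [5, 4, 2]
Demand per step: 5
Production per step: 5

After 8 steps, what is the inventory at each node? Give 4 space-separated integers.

Step 1: demand=5,sold=5 ship[2->3]=2 ship[1->2]=3 ship[0->1]=5 prod=5 -> inv=[9 5 8 6]
Step 2: demand=5,sold=5 ship[2->3]=2 ship[1->2]=4 ship[0->1]=5 prod=5 -> inv=[9 6 10 3]
Step 3: demand=5,sold=3 ship[2->3]=2 ship[1->2]=4 ship[0->1]=5 prod=5 -> inv=[9 7 12 2]
Step 4: demand=5,sold=2 ship[2->3]=2 ship[1->2]=4 ship[0->1]=5 prod=5 -> inv=[9 8 14 2]
Step 5: demand=5,sold=2 ship[2->3]=2 ship[1->2]=4 ship[0->1]=5 prod=5 -> inv=[9 9 16 2]
Step 6: demand=5,sold=2 ship[2->3]=2 ship[1->2]=4 ship[0->1]=5 prod=5 -> inv=[9 10 18 2]
Step 7: demand=5,sold=2 ship[2->3]=2 ship[1->2]=4 ship[0->1]=5 prod=5 -> inv=[9 11 20 2]
Step 8: demand=5,sold=2 ship[2->3]=2 ship[1->2]=4 ship[0->1]=5 prod=5 -> inv=[9 12 22 2]

9 12 22 2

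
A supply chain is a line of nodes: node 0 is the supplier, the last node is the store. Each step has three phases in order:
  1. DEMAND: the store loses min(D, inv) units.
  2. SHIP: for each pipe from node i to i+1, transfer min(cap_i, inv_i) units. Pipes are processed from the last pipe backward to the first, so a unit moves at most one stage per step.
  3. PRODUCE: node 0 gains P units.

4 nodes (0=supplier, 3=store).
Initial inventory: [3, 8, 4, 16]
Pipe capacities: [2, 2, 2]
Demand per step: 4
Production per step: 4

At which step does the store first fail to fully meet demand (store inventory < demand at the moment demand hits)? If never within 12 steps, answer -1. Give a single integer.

Step 1: demand=4,sold=4 ship[2->3]=2 ship[1->2]=2 ship[0->1]=2 prod=4 -> [5 8 4 14]
Step 2: demand=4,sold=4 ship[2->3]=2 ship[1->2]=2 ship[0->1]=2 prod=4 -> [7 8 4 12]
Step 3: demand=4,sold=4 ship[2->3]=2 ship[1->2]=2 ship[0->1]=2 prod=4 -> [9 8 4 10]
Step 4: demand=4,sold=4 ship[2->3]=2 ship[1->2]=2 ship[0->1]=2 prod=4 -> [11 8 4 8]
Step 5: demand=4,sold=4 ship[2->3]=2 ship[1->2]=2 ship[0->1]=2 prod=4 -> [13 8 4 6]
Step 6: demand=4,sold=4 ship[2->3]=2 ship[1->2]=2 ship[0->1]=2 prod=4 -> [15 8 4 4]
Step 7: demand=4,sold=4 ship[2->3]=2 ship[1->2]=2 ship[0->1]=2 prod=4 -> [17 8 4 2]
Step 8: demand=4,sold=2 ship[2->3]=2 ship[1->2]=2 ship[0->1]=2 prod=4 -> [19 8 4 2]
Step 9: demand=4,sold=2 ship[2->3]=2 ship[1->2]=2 ship[0->1]=2 prod=4 -> [21 8 4 2]
Step 10: demand=4,sold=2 ship[2->3]=2 ship[1->2]=2 ship[0->1]=2 prod=4 -> [23 8 4 2]
Step 11: demand=4,sold=2 ship[2->3]=2 ship[1->2]=2 ship[0->1]=2 prod=4 -> [25 8 4 2]
Step 12: demand=4,sold=2 ship[2->3]=2 ship[1->2]=2 ship[0->1]=2 prod=4 -> [27 8 4 2]
First stockout at step 8

8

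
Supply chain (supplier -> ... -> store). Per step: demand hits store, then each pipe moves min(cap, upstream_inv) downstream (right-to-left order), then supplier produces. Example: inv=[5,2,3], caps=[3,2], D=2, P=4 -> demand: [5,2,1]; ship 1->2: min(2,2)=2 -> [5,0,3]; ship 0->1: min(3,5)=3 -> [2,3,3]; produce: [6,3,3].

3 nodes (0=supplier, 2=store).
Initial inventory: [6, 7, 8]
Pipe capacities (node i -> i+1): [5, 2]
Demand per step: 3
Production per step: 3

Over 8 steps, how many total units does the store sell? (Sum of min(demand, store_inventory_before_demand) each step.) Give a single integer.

Answer: 22

Derivation:
Step 1: sold=3 (running total=3) -> [4 10 7]
Step 2: sold=3 (running total=6) -> [3 12 6]
Step 3: sold=3 (running total=9) -> [3 13 5]
Step 4: sold=3 (running total=12) -> [3 14 4]
Step 5: sold=3 (running total=15) -> [3 15 3]
Step 6: sold=3 (running total=18) -> [3 16 2]
Step 7: sold=2 (running total=20) -> [3 17 2]
Step 8: sold=2 (running total=22) -> [3 18 2]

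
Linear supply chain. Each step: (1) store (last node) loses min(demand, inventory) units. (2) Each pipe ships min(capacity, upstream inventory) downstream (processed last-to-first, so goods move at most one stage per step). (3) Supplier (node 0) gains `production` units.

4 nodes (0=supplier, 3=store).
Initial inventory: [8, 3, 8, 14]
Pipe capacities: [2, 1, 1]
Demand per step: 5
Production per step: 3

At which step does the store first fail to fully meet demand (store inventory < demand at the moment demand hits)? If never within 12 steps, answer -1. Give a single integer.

Step 1: demand=5,sold=5 ship[2->3]=1 ship[1->2]=1 ship[0->1]=2 prod=3 -> [9 4 8 10]
Step 2: demand=5,sold=5 ship[2->3]=1 ship[1->2]=1 ship[0->1]=2 prod=3 -> [10 5 8 6]
Step 3: demand=5,sold=5 ship[2->3]=1 ship[1->2]=1 ship[0->1]=2 prod=3 -> [11 6 8 2]
Step 4: demand=5,sold=2 ship[2->3]=1 ship[1->2]=1 ship[0->1]=2 prod=3 -> [12 7 8 1]
Step 5: demand=5,sold=1 ship[2->3]=1 ship[1->2]=1 ship[0->1]=2 prod=3 -> [13 8 8 1]
Step 6: demand=5,sold=1 ship[2->3]=1 ship[1->2]=1 ship[0->1]=2 prod=3 -> [14 9 8 1]
Step 7: demand=5,sold=1 ship[2->3]=1 ship[1->2]=1 ship[0->1]=2 prod=3 -> [15 10 8 1]
Step 8: demand=5,sold=1 ship[2->3]=1 ship[1->2]=1 ship[0->1]=2 prod=3 -> [16 11 8 1]
Step 9: demand=5,sold=1 ship[2->3]=1 ship[1->2]=1 ship[0->1]=2 prod=3 -> [17 12 8 1]
Step 10: demand=5,sold=1 ship[2->3]=1 ship[1->2]=1 ship[0->1]=2 prod=3 -> [18 13 8 1]
Step 11: demand=5,sold=1 ship[2->3]=1 ship[1->2]=1 ship[0->1]=2 prod=3 -> [19 14 8 1]
Step 12: demand=5,sold=1 ship[2->3]=1 ship[1->2]=1 ship[0->1]=2 prod=3 -> [20 15 8 1]
First stockout at step 4

4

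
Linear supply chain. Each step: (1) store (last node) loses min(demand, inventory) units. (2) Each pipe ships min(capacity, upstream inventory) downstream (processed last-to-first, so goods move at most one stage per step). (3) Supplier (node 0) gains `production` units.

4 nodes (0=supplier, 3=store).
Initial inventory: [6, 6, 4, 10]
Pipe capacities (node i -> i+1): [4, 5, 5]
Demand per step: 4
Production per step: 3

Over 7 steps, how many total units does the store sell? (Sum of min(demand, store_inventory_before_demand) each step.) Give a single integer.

Answer: 28

Derivation:
Step 1: sold=4 (running total=4) -> [5 5 5 10]
Step 2: sold=4 (running total=8) -> [4 4 5 11]
Step 3: sold=4 (running total=12) -> [3 4 4 12]
Step 4: sold=4 (running total=16) -> [3 3 4 12]
Step 5: sold=4 (running total=20) -> [3 3 3 12]
Step 6: sold=4 (running total=24) -> [3 3 3 11]
Step 7: sold=4 (running total=28) -> [3 3 3 10]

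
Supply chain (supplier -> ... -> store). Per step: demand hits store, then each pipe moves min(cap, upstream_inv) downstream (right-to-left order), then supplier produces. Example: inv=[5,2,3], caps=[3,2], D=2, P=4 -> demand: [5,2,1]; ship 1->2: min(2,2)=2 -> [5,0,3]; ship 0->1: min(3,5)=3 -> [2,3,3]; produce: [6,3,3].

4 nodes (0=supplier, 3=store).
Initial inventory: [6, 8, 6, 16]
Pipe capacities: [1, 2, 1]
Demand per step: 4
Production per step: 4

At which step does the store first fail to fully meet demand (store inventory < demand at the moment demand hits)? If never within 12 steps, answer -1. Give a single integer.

Step 1: demand=4,sold=4 ship[2->3]=1 ship[1->2]=2 ship[0->1]=1 prod=4 -> [9 7 7 13]
Step 2: demand=4,sold=4 ship[2->3]=1 ship[1->2]=2 ship[0->1]=1 prod=4 -> [12 6 8 10]
Step 3: demand=4,sold=4 ship[2->3]=1 ship[1->2]=2 ship[0->1]=1 prod=4 -> [15 5 9 7]
Step 4: demand=4,sold=4 ship[2->3]=1 ship[1->2]=2 ship[0->1]=1 prod=4 -> [18 4 10 4]
Step 5: demand=4,sold=4 ship[2->3]=1 ship[1->2]=2 ship[0->1]=1 prod=4 -> [21 3 11 1]
Step 6: demand=4,sold=1 ship[2->3]=1 ship[1->2]=2 ship[0->1]=1 prod=4 -> [24 2 12 1]
Step 7: demand=4,sold=1 ship[2->3]=1 ship[1->2]=2 ship[0->1]=1 prod=4 -> [27 1 13 1]
Step 8: demand=4,sold=1 ship[2->3]=1 ship[1->2]=1 ship[0->1]=1 prod=4 -> [30 1 13 1]
Step 9: demand=4,sold=1 ship[2->3]=1 ship[1->2]=1 ship[0->1]=1 prod=4 -> [33 1 13 1]
Step 10: demand=4,sold=1 ship[2->3]=1 ship[1->2]=1 ship[0->1]=1 prod=4 -> [36 1 13 1]
Step 11: demand=4,sold=1 ship[2->3]=1 ship[1->2]=1 ship[0->1]=1 prod=4 -> [39 1 13 1]
Step 12: demand=4,sold=1 ship[2->3]=1 ship[1->2]=1 ship[0->1]=1 prod=4 -> [42 1 13 1]
First stockout at step 6

6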